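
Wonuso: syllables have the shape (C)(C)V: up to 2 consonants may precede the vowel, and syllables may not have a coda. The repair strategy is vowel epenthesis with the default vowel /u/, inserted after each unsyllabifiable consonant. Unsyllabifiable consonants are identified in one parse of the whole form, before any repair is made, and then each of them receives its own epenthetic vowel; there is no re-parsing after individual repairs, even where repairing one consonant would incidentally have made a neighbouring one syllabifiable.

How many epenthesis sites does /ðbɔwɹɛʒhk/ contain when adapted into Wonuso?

3

The unsyllabifiable consonants are /ʒ/, /h/, /k/; each receives one epenthetic vowel.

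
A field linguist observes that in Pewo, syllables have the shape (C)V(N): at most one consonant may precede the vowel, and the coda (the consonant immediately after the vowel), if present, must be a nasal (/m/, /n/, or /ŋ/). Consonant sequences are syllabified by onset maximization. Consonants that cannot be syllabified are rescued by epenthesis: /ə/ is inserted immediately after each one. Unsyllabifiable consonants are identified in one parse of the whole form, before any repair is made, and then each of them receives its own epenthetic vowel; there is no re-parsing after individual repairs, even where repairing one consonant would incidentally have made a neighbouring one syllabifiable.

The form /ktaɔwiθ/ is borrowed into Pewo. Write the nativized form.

kətaɔwiθə

Syllabifying with onset maximization leaves /k/, /θ/ stranded (only a nasal (/m/, /n/, or /ŋ/) is licensed in coda position; onsets are limited to one consonant).
Epenthesis after each stranded consonant: /k/ → /kə/, /θ/ → /θə/.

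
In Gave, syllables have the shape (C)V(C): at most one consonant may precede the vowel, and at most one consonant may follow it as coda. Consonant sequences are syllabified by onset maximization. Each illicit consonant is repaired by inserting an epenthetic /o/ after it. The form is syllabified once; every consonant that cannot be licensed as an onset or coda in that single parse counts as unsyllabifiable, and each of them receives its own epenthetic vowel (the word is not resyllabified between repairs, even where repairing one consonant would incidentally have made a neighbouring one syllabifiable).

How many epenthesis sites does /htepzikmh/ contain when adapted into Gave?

The unsyllabifiable consonants are /h/, /m/, /h/; each receives one epenthetic vowel.

3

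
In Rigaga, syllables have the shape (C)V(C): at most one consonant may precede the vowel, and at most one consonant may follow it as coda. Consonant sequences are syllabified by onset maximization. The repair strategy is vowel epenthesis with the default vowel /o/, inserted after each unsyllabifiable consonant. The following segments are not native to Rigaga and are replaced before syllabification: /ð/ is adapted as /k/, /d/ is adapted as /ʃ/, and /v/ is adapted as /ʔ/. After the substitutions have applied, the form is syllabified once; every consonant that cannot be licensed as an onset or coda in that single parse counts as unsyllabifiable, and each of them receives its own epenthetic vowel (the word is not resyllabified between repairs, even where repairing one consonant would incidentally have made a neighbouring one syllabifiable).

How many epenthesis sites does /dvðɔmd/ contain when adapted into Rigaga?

After substitution the input is /ʃʔkɔmʃ/.
The unsyllabifiable consonants are /ʃ/, /ʔ/, /ʃ/; each receives one epenthetic vowel.

3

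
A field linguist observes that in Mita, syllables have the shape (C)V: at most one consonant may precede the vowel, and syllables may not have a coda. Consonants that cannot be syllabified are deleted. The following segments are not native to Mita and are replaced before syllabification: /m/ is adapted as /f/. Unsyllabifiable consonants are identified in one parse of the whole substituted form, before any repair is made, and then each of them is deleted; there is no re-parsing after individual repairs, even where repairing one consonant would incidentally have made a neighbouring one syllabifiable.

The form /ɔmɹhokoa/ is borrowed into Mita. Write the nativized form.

ɔhokoa

Substitution: /m/ → /f/, giving /ɔfɹhokoa/.
The consonants /f/, /ɹ/ cannot be parsed into a legal (C)V syllable (no codas are permitted; onsets are limited to one consonant).
Deleting the stranded consonants removes /f/, /ɹ/.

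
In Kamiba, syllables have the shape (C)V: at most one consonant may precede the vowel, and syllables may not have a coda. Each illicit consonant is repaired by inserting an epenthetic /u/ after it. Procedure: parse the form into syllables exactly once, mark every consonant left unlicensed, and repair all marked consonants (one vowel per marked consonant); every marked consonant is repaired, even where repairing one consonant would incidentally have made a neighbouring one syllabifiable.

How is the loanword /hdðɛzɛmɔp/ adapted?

Under (C)V, the unsyllabifiable consonants are /h/, /d/, /p/ (no codas are permitted; onsets are limited to one consonant).
Epenthesis after each stranded consonant: /h/ → /hu/, /d/ → /du/, /p/ → /pu/.

huduðɛzɛmɔpu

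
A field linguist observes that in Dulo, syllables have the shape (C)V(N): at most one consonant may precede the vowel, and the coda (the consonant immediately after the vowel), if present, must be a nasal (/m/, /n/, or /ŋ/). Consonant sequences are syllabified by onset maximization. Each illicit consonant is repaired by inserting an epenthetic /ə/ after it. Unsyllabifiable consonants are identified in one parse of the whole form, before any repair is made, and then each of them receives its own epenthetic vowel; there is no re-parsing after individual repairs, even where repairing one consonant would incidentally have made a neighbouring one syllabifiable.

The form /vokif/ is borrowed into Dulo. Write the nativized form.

vokifə

Under (C)V(N), the unsyllabifiable consonants are /f/ (only a nasal (/m/, /n/, or /ŋ/) is licensed in coda position; onsets are limited to one consonant).
Each unlicensed consonant becomes the onset of a new syllable: /f/ → /fə/.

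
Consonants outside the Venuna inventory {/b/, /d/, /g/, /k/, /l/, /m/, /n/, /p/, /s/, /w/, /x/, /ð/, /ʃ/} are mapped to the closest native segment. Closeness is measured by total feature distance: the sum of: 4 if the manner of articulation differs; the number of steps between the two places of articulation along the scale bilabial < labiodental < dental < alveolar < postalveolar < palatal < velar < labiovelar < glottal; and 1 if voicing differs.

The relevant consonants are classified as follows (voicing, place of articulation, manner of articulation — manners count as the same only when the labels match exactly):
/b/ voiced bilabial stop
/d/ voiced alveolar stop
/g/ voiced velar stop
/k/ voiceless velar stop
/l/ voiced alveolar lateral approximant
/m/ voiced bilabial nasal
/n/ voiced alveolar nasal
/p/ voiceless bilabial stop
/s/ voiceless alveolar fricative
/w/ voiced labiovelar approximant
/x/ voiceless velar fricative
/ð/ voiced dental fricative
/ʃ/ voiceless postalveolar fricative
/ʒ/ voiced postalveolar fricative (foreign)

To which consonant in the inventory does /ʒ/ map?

ʃ

/ʃ/ is closest: same manner (fricative), place distance 0 (postalveolar→postalveolar), voicing differs (+1); total 1. Next closest is /s/ at distance 2.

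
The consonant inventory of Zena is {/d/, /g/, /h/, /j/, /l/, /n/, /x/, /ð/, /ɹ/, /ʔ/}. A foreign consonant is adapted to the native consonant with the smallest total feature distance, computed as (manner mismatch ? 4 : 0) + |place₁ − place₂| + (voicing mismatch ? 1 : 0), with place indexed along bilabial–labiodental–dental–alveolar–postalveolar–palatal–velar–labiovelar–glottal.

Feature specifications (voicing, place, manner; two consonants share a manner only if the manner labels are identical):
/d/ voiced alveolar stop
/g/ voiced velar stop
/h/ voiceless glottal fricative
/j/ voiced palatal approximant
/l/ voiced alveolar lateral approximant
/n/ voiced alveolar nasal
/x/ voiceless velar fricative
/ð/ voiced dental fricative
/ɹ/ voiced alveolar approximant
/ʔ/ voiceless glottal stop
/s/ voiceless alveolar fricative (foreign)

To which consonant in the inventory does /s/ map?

ð

/ð/ is closest: same manner (fricative), place distance 1 (alveolar→dental), voicing differs (+1); total 2. Next closest is /x/ at distance 3.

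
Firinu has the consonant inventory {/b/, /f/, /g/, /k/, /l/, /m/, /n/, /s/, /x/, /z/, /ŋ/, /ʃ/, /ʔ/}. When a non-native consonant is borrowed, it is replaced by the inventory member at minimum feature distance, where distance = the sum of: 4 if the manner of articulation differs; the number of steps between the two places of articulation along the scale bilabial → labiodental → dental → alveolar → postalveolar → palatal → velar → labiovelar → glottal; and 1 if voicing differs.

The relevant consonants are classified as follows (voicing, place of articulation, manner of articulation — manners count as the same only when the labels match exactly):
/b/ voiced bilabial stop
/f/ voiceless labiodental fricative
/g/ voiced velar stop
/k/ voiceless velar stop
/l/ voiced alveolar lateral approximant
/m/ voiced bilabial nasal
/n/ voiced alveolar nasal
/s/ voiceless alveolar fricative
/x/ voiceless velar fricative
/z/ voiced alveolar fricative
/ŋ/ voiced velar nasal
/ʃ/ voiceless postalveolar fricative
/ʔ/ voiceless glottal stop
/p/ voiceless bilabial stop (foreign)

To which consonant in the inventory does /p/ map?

b

/b/ is closest: same manner (stop), place distance 0 (bilabial→bilabial), voicing differs (+1); total 1. Next closest is /f/ at distance 5.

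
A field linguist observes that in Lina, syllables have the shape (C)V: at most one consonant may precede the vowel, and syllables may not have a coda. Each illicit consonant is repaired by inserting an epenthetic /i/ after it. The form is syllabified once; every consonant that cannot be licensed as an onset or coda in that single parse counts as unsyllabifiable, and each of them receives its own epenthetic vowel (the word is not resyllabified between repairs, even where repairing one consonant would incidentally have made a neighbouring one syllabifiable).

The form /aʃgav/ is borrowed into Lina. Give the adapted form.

aʃigavi

Syllabifying with onset maximization leaves /ʃ/, /v/ stranded (no codas are permitted; onsets are limited to one consonant).
Each unlicensed consonant becomes the onset of a new syllable: /ʃ/ → /ʃi/, /v/ → /vi/.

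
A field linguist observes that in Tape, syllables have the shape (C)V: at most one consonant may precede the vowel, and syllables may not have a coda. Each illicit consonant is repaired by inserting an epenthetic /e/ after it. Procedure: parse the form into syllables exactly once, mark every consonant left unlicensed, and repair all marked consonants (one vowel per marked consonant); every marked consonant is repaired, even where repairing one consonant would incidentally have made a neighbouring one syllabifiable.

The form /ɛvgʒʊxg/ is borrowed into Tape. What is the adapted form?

Syllabifying with onset maximization leaves /v/, /g/, /x/, /g/ stranded (no codas are permitted; onsets are limited to one consonant).
Each unlicensed consonant becomes the onset of a new syllable: /v/ → /ve/, /g/ → /ge/, /x/ → /xe/, /g/ → /ge/.

ɛvegeʒʊxege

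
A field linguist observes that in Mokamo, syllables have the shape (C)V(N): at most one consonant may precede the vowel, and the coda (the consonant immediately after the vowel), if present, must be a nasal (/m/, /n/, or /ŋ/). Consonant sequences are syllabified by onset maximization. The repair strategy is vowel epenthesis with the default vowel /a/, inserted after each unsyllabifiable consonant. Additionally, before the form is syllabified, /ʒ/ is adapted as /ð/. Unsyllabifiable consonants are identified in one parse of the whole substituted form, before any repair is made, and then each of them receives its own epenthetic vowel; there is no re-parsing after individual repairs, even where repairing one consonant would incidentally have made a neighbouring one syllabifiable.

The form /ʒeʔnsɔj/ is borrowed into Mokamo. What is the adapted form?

Substitution: /ʒ/ → /ð/, giving /ðeʔnsɔj/.
Syllabifying with onset maximization leaves /ʔ/, /n/, /j/ stranded (only a nasal (/m/, /n/, or /ŋ/) is licensed in coda position; onsets are limited to one consonant).
Each unlicensed consonant becomes the onset of a new syllable: /ʔ/ → /ʔa/, /n/ → /na/, /j/ → /ja/.

ðeʔanasɔja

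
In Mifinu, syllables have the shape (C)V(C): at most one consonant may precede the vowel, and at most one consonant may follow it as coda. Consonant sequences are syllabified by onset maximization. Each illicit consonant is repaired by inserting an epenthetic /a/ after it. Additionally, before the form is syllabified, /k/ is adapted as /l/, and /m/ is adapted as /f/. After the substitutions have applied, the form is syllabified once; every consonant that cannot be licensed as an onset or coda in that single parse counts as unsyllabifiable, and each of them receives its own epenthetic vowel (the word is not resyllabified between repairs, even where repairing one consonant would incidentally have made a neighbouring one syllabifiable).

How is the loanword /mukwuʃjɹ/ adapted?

Substitution: /m/ → /f/, /k/ → /l/, giving /fulwuʃjɹ/.
Syllabifying with onset maximization leaves /j/, /ɹ/ stranded (at most one coda consonant is licensed; onsets are limited to one consonant).
Inserting the epenthetic vowel yields /j/ → /ja/, /ɹ/ → /ɹa/.

fulwuʃjaɹa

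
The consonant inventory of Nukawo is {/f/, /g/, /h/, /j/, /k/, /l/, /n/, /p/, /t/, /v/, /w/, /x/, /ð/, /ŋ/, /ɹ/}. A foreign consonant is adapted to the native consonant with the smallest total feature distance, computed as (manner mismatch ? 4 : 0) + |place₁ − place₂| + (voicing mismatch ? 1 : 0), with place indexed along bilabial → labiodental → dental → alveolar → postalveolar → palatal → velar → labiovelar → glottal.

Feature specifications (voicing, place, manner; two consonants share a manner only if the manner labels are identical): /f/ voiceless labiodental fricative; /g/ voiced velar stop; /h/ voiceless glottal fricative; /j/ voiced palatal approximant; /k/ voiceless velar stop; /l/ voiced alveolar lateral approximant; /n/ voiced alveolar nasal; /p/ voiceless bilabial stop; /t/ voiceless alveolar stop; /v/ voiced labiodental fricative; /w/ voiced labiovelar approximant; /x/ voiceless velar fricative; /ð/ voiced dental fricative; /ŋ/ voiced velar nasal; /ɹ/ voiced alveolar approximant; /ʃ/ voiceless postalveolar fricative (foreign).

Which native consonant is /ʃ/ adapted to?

/x/ is closest: same manner (fricative), place distance 2 (postalveolar→velar), same voicing; total 2. Next closest is /f/ at distance 3.

x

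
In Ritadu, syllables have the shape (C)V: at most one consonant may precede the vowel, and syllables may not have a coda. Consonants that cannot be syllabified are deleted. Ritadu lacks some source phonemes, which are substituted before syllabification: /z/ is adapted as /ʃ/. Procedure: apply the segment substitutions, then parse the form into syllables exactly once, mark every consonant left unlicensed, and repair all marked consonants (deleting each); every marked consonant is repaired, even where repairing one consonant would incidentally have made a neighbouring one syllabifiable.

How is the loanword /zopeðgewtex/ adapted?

ʃopegete

Substitution: /z/ → /ʃ/, giving /ʃopeðgewtex/.
Under (C)V, the unsyllabifiable consonants are /ð/, /w/, /x/ (no codas are permitted; onsets are limited to one consonant).
Deletion applies to /ð/, /w/, /x/.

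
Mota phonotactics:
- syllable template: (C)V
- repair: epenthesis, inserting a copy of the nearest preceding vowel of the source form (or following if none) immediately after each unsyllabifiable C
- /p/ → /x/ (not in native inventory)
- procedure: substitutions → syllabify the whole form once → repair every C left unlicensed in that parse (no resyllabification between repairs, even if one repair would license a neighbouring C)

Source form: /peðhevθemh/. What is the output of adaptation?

Substitution: /p/ → /x/, giving /xeðhevθemh/.
Syllabifying with onset maximization leaves /ð/, /v/, /m/, /h/ stranded (no codas are permitted; onsets are limited to one consonant).
Each unlicensed consonant becomes the onset of a new syllable: /ð/ → /ðe/, /v/ → /ve/, /m/ → /me/, /h/ → /he/.

xeðeheveθemehe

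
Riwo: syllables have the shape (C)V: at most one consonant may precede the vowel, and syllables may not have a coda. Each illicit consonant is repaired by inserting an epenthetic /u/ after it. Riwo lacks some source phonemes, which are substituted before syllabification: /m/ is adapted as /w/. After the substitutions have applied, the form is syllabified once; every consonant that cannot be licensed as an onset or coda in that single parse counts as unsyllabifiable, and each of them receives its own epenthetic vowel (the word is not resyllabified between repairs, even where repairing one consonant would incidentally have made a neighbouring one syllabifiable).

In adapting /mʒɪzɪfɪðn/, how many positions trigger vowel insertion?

3

After substitution the input is /wʒɪzɪfɪðn/.
The unsyllabifiable consonants are /w/, /ð/, /n/; each receives one epenthetic vowel.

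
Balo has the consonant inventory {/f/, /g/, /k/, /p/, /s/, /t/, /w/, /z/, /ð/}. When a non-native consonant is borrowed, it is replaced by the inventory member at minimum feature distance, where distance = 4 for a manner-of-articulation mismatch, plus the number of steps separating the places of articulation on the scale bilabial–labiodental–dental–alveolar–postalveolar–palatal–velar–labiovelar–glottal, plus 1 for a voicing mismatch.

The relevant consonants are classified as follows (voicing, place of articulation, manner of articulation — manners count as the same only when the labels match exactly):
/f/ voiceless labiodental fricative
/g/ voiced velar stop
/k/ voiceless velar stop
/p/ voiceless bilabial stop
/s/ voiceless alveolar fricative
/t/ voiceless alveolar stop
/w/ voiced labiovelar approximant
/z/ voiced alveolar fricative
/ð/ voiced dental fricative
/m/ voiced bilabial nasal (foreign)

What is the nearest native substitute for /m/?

p

/p/ is closest: manner differs (nasal→stop, +4), place distance 0 (bilabial→bilabial), voicing differs (+1); total 5. Next closest is /f/ at distance 6.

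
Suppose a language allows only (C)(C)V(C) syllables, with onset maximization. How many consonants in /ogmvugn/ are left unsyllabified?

Syllabifying with onset maximization leaves /n/ stranded (at most one coda consonant is licensed; onsets may contain at most 2 consonants).

1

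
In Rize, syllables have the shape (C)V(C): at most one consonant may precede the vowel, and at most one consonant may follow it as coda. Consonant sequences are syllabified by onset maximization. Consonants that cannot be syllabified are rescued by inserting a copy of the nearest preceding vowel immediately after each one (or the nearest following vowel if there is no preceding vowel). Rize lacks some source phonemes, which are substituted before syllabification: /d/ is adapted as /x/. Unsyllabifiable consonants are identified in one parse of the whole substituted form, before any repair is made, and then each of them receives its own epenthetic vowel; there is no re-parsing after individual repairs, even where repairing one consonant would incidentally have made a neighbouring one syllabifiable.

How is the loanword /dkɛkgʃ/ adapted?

Substitution: /d/ → /x/, giving /xkɛkgʃ/.
The consonants /x/, /g/, /ʃ/ cannot be parsed into a legal (C)V(C) syllable (at most one coda consonant is licensed; onsets are limited to one consonant).
Epenthesis after each stranded consonant: /x/ → /xɛ/, /g/ → /gɛ/, /ʃ/ → /ʃɛ/.

xɛkɛkgɛʃɛ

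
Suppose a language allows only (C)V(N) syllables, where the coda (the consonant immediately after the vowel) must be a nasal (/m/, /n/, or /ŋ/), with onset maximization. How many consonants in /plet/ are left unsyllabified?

2

The consonants /p/, /t/ cannot be parsed into a legal (C)V(N) syllable (only a nasal (/m/, /n/, or /ŋ/) is licensed in coda position; onsets are limited to one consonant).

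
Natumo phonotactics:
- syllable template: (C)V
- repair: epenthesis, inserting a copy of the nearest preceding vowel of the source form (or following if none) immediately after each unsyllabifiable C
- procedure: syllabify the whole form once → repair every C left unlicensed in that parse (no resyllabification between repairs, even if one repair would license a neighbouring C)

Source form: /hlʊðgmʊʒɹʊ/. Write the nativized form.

Syllabifying with onset maximization leaves /h/, /ð/, /g/, /ʒ/ stranded (no codas are permitted; onsets are limited to one consonant).
Each unlicensed consonant becomes the onset of a new syllable: /h/ → /hʊ/, /ð/ → /ðʊ/, /g/ → /gʊ/, /ʒ/ → /ʒʊ/.

hʊlʊðʊgʊmʊʒʊɹʊ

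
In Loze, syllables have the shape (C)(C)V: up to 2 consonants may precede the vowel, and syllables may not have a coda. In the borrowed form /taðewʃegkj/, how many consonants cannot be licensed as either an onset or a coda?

The consonants /g/, /k/, /j/ cannot be parsed into a legal (C)(C)V syllable (no codas are permitted; onsets may contain at most 2 consonants).

3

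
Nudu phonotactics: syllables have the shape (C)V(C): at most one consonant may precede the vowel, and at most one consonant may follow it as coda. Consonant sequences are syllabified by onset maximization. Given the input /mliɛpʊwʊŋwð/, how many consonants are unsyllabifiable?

Syllabifying with onset maximization leaves /m/, /w/, /ð/ stranded (at most one coda consonant is licensed; onsets are limited to one consonant).

3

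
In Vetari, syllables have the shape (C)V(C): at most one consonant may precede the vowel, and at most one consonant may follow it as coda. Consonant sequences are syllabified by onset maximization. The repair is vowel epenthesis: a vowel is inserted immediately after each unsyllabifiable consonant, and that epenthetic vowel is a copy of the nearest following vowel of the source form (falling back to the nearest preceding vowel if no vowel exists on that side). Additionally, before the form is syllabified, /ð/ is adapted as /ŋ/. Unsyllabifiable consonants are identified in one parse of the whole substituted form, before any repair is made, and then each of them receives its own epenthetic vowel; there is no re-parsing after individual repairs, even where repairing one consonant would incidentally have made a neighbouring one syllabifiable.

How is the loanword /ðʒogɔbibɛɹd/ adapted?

Substitution: /ð/ → /ŋ/, giving /ŋʒogɔbibɛɹd/.
The consonants /ŋ/, /d/ cannot be parsed into a legal (C)V(C) syllable (at most one coda consonant is licensed; onsets are limited to one consonant).
Each unlicensed consonant becomes the onset of a new syllable: /ŋ/ → /ŋo/, /d/ → /dɛ/.

ŋoʒogɔbibɛɹdɛ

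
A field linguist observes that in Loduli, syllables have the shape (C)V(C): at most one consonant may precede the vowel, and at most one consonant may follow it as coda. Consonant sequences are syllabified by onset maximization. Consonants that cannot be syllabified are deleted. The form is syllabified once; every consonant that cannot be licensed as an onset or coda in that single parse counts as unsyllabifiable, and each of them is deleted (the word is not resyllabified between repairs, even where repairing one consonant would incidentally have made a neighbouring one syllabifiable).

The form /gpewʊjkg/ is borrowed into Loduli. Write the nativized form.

pewʊj

Syllabifying with onset maximization leaves /g/, /k/, /g/ stranded (at most one coda consonant is licensed; onsets are limited to one consonant).
Each unlicensed consonant is deleted: /g/, /k/, /g/.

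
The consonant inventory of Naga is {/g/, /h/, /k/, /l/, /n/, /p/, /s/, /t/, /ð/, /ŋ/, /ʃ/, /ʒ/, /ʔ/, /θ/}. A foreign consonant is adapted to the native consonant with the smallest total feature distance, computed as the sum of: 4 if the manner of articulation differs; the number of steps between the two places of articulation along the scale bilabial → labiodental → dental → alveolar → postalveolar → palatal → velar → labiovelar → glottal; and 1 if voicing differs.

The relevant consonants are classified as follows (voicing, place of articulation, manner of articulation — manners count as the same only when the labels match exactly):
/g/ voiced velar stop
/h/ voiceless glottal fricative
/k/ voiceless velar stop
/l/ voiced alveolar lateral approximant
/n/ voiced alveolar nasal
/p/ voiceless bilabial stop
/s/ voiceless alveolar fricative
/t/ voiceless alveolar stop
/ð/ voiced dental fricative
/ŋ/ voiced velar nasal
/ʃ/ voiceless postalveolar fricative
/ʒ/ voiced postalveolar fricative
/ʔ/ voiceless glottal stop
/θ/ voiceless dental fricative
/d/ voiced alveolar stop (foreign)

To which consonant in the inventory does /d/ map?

t

/t/ is closest: same manner (stop), place distance 0 (alveolar→alveolar), voicing differs (+1); total 1. Next closest is /g/ at distance 3.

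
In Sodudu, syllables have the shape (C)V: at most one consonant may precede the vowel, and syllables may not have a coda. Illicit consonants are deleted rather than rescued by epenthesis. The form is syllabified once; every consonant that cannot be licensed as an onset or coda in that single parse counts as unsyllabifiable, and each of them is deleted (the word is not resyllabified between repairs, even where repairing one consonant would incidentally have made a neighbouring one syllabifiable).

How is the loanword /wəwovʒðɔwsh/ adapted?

Syllabifying with onset maximization leaves /v/, /ʒ/, /w/, /s/, /h/ stranded (no codas are permitted; onsets are limited to one consonant).
Deletion applies to /v/, /ʒ/, /w/, /s/, /h/.

wəwoðɔ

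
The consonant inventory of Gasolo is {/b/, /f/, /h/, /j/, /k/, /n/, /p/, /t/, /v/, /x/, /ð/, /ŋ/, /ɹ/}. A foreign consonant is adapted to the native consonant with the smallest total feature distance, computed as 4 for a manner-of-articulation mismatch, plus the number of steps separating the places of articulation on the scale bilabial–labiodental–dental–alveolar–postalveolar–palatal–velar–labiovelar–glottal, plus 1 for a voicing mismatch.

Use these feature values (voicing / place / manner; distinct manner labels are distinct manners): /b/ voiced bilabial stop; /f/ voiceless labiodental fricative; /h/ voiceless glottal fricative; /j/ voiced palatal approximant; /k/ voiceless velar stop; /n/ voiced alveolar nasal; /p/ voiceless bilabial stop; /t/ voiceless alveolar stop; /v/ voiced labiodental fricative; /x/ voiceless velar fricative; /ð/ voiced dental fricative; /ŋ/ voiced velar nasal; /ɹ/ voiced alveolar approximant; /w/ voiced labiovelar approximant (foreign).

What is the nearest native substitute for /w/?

j

/j/ is closest: same manner (approximant), place distance 2 (labiovelar→palatal), same voicing; total 2. Next closest is /ɹ/ at distance 4.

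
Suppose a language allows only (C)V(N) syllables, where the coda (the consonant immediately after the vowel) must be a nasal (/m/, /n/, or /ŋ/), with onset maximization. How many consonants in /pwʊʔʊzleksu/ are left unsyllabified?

3

Under (C)V(N), the unsyllabifiable consonants are /p/, /z/, /k/ (only a nasal (/m/, /n/, or /ŋ/) is licensed in coda position; onsets are limited to one consonant).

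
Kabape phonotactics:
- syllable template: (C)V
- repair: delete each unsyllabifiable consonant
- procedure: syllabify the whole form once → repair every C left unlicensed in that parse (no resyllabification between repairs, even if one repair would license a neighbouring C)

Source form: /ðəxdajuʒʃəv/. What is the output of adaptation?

ðədajuʃə

The consonants /x/, /ʒ/, /v/ cannot be parsed into a legal (C)V syllable (no codas are permitted; onsets are limited to one consonant).
Each unlicensed consonant is deleted: /x/, /ʒ/, /v/.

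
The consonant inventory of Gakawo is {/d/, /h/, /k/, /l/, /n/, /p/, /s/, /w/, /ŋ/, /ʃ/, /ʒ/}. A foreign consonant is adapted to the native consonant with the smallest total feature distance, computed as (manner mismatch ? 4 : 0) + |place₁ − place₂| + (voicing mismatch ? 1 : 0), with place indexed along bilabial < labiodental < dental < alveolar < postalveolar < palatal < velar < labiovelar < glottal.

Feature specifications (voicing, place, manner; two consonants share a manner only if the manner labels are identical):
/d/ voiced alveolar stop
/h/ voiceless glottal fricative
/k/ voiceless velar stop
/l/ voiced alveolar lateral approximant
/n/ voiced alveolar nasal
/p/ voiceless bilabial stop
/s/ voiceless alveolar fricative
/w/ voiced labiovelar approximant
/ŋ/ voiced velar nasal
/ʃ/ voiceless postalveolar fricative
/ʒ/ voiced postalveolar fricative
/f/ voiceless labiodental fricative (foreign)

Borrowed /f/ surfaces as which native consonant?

s

/s/ is closest: same manner (fricative), place distance 2 (labiodental→alveolar), same voicing; total 2. Next closest is /ʃ/ at distance 3.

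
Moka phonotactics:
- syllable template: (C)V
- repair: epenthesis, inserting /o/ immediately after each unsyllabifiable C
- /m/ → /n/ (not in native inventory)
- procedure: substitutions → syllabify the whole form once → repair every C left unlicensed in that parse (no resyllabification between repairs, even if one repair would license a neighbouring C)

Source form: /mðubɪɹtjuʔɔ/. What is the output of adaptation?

Substitution: /m/ → /n/, giving /nðubɪɹtjuʔɔ/.
The consonants /n/, /ɹ/, /t/ cannot be parsed into a legal (C)V syllable (no codas are permitted; onsets are limited to one consonant).
Inserting the epenthetic vowel yields /n/ → /no/, /ɹ/ → /ɹo/, /t/ → /to/.

noðubɪɹotojuʔɔ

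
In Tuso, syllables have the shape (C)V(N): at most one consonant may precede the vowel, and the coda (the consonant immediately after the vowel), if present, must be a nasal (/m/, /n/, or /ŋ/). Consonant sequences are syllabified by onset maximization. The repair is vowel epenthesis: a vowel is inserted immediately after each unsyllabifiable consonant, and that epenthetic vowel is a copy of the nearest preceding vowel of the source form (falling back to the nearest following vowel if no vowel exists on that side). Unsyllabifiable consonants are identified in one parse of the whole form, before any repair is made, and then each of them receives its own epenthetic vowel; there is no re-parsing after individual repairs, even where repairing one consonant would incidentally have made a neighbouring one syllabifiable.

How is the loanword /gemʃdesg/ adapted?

gemʃedesege

Syllabifying with onset maximization leaves /ʃ/, /s/, /g/ stranded (only a nasal (/m/, /n/, or /ŋ/) is licensed in coda position; onsets are limited to one consonant).
Epenthesis after each stranded consonant: /ʃ/ → /ʃe/, /s/ → /se/, /g/ → /ge/.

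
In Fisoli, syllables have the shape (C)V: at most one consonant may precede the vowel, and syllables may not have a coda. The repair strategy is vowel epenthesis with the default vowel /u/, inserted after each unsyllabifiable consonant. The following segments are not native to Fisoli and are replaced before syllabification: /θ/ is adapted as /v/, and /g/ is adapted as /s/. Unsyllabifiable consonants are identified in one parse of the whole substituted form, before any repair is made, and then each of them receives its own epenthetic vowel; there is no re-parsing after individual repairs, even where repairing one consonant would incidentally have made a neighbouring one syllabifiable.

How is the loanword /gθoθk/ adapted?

suvovuku

Substitution: /g/ → /s/, /θ/ → /v/, giving /svovk/.
The consonants /s/, /v/, /k/ cannot be parsed into a legal (C)V syllable (no codas are permitted; onsets are limited to one consonant).
Each unlicensed consonant becomes the onset of a new syllable: /s/ → /su/, /v/ → /vu/, /k/ → /ku/.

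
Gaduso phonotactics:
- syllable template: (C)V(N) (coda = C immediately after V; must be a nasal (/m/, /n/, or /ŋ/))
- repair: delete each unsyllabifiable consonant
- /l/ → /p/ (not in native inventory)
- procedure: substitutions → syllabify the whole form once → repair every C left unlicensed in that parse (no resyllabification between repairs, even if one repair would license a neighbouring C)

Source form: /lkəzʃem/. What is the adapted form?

kəʃem

Substitution: /l/ → /p/, giving /pkəzʃem/.
The consonants /p/, /z/ cannot be parsed into a legal (C)V(N) syllable (only a nasal (/m/, /n/, or /ŋ/) is licensed in coda position; onsets are limited to one consonant).
Deleting the stranded consonants removes /p/, /z/.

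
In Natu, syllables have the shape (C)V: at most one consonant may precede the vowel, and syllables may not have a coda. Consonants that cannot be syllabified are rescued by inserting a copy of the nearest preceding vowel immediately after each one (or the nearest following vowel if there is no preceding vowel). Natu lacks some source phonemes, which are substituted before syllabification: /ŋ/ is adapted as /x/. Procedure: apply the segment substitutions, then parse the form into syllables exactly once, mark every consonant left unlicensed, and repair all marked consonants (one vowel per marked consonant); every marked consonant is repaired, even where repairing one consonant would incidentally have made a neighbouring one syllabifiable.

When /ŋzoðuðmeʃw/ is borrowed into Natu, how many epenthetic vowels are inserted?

4

After substitution the input is /xzoðuðmeʃw/.
The unsyllabifiable consonants are /x/, /ð/, /ʃ/, /w/; each receives one epenthetic vowel.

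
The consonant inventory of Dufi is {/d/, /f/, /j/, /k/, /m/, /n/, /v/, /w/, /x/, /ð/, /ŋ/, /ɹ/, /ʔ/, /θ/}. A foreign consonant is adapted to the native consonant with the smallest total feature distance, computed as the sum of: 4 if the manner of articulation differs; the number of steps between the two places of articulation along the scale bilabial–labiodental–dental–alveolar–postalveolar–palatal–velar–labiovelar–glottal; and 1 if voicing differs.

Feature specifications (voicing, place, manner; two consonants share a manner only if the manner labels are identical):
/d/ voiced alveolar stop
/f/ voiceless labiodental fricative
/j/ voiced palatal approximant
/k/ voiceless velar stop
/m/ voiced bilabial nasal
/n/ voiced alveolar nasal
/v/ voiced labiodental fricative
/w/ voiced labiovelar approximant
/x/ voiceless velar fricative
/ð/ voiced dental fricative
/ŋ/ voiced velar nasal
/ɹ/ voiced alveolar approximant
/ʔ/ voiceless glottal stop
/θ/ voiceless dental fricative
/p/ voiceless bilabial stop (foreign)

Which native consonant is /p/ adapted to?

/d/ is closest: same manner (stop), place distance 3 (bilabial→alveolar), voicing differs (+1); total 4. Next closest is /f/ at distance 5.

d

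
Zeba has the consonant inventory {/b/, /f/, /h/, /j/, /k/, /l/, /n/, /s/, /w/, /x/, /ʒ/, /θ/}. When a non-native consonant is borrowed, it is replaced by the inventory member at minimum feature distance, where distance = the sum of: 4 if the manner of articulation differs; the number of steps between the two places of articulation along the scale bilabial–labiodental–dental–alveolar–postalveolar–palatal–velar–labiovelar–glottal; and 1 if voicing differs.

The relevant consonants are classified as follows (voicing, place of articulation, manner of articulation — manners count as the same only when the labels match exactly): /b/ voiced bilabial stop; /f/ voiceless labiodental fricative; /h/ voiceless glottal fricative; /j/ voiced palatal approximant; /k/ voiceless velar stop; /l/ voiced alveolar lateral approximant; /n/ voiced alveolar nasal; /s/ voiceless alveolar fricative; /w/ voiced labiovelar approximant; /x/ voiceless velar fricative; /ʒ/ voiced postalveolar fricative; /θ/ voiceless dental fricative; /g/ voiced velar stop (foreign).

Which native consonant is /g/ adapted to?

/k/ is closest: same manner (stop), place distance 0 (velar→velar), voicing differs (+1); total 1. Next closest is /j/ at distance 5.

k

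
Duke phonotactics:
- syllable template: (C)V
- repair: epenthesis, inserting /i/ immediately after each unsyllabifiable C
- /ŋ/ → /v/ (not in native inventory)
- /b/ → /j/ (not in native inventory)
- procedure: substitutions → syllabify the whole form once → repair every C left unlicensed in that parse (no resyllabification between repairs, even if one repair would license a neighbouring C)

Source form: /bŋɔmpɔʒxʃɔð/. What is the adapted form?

jivɔmipɔʒixiʃɔði

Substitution: /b/ → /j/, /ŋ/ → /v/, giving /jvɔmpɔʒxʃɔð/.
The consonants /j/, /m/, /ʒ/, /x/, /ð/ cannot be parsed into a legal (C)V syllable (no codas are permitted; onsets are limited to one consonant).
Epenthesis after each stranded consonant: /j/ → /ji/, /m/ → /mi/, /ʒ/ → /ʒi/, /x/ → /xi/, /ð/ → /ði/.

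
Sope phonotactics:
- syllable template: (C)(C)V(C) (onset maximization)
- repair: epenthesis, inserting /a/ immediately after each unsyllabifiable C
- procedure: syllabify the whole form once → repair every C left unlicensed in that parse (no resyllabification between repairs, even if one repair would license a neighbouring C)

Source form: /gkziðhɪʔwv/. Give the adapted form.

gakziðhɪʔwava

The consonants /g/, /w/, /v/ cannot be parsed into a legal (C)(C)V(C) syllable (at most one coda consonant is licensed; onsets may contain at most 2 consonants).
Inserting the epenthetic vowel yields /g/ → /ga/, /w/ → /wa/, /v/ → /va/.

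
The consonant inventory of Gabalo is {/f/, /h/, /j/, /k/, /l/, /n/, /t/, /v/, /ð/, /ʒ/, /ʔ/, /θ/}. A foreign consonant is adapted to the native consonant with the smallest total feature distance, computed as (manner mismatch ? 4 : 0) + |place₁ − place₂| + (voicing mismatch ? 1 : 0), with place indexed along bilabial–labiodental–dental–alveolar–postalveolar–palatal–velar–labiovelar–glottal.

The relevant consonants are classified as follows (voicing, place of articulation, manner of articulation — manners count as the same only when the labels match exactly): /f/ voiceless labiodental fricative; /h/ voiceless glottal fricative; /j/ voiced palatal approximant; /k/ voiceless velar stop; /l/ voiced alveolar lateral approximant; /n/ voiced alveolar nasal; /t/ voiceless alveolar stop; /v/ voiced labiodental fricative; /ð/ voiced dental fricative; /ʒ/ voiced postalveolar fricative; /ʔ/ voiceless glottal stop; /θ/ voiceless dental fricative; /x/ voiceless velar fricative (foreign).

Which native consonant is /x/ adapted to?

/h/ is closest: same manner (fricative), place distance 2 (velar→glottal), same voicing; total 2. Next closest is /ʒ/ at distance 3.

h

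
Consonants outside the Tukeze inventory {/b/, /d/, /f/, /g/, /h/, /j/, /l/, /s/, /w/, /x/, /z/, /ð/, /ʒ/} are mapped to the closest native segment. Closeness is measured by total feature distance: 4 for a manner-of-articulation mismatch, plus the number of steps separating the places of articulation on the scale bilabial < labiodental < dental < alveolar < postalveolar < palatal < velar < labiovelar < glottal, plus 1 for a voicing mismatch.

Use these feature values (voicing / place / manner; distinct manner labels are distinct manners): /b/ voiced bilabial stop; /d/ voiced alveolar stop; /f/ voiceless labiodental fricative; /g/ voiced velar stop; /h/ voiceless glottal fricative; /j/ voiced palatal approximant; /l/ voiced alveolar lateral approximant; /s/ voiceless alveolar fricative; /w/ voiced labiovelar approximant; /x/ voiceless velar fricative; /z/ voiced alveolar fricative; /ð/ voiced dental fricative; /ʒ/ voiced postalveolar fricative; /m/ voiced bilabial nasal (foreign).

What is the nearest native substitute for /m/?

/b/ is closest: manner differs (nasal→stop, +4), place distance 0 (bilabial→bilabial), same voicing; total 4. Next closest is /f/ at distance 6.

b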